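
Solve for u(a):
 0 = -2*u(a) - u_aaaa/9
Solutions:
 u(a) = (C1*sin(2^(3/4)*sqrt(3)*a/2) + C2*cos(2^(3/4)*sqrt(3)*a/2))*exp(-2^(3/4)*sqrt(3)*a/2) + (C3*sin(2^(3/4)*sqrt(3)*a/2) + C4*cos(2^(3/4)*sqrt(3)*a/2))*exp(2^(3/4)*sqrt(3)*a/2)


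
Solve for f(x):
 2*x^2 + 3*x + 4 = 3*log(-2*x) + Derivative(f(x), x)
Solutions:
 f(x) = C1 + 2*x^3/3 + 3*x^2/2 - 3*x*log(-x) + x*(7 - 3*log(2))


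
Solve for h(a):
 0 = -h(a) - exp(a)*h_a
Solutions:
 h(a) = C1*exp(exp(-a))


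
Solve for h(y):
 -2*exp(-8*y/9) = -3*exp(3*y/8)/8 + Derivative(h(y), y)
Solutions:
 h(y) = C1 + exp(3*y/8) + 9*exp(-8*y/9)/4


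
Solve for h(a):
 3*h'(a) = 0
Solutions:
 h(a) = C1


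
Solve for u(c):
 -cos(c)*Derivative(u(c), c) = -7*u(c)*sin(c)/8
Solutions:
 u(c) = C1/cos(c)^(7/8)


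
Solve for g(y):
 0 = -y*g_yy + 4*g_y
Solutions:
 g(y) = C1 + C2*y^5


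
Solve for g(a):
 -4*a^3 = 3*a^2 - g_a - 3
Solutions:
 g(a) = C1 + a^4 + a^3 - 3*a


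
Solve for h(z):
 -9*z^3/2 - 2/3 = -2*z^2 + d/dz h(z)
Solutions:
 h(z) = C1 - 9*z^4/8 + 2*z^3/3 - 2*z/3


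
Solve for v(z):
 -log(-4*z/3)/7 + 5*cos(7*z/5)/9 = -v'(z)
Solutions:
 v(z) = C1 + z*log(-z)/7 - z*log(3)/7 - z/7 + 2*z*log(2)/7 - 25*sin(7*z/5)/63


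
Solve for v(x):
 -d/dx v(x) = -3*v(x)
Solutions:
 v(x) = C1*exp(3*x)


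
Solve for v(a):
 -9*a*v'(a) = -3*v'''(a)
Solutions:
 v(a) = C1 + Integral(C2*airyai(3^(1/3)*a) + C3*airybi(3^(1/3)*a), a)


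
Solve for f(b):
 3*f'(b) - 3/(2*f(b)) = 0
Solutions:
 f(b) = -sqrt(C1 + b)
 f(b) = sqrt(C1 + b)


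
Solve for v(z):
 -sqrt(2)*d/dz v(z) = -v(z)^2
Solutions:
 v(z) = -2/(C1 + sqrt(2)*z)


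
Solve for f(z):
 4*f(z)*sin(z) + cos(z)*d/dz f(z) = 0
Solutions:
 f(z) = C1*cos(z)^4


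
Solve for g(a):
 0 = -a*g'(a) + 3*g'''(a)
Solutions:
 g(a) = C1 + Integral(C2*airyai(3^(2/3)*a/3) + C3*airybi(3^(2/3)*a/3), a)


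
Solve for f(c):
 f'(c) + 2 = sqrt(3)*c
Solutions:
 f(c) = C1 + sqrt(3)*c^2/2 - 2*c


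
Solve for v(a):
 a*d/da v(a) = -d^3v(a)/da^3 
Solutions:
 v(a) = C1 + Integral(C2*airyai(-a) + C3*airybi(-a), a)


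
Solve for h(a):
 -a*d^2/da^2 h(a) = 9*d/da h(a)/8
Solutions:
 h(a) = C1 + C2/a^(1/8)


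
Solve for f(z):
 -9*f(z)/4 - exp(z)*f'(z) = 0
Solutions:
 f(z) = C1*exp(9*exp(-z)/4)


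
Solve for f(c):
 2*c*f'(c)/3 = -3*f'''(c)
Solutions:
 f(c) = C1 + Integral(C2*airyai(-6^(1/3)*c/3) + C3*airybi(-6^(1/3)*c/3), c)


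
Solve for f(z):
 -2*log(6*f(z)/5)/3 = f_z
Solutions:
 -3*Integral(1/(-log(_y) - log(6) + log(5)), (_y, f(z)))/2 = C1 - z


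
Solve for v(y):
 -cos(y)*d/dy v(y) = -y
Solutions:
 v(y) = C1 + Integral(y/cos(y), y)


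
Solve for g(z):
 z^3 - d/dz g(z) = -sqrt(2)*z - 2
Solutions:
 g(z) = C1 + z^4/4 + sqrt(2)*z^2/2 + 2*z


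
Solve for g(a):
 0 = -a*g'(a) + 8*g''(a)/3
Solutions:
 g(a) = C1 + C2*erfi(sqrt(3)*a/4)


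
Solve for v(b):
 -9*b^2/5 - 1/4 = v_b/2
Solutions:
 v(b) = C1 - 6*b^3/5 - b/2


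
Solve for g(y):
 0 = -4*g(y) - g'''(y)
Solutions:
 g(y) = C3*exp(-2^(2/3)*y) + (C1*sin(2^(2/3)*sqrt(3)*y/2) + C2*cos(2^(2/3)*sqrt(3)*y/2))*exp(2^(2/3)*y/2)


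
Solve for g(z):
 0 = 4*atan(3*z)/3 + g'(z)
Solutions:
 g(z) = C1 - 4*z*atan(3*z)/3 + 2*log(9*z^2 + 1)/9


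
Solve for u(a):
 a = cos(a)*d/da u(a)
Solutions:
 u(a) = C1 + Integral(a/cos(a), a)


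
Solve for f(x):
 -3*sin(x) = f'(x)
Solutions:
 f(x) = C1 + 3*cos(x)


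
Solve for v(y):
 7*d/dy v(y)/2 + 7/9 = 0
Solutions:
 v(y) = C1 - 2*y/9


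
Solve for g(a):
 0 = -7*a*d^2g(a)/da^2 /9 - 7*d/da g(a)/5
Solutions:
 g(a) = C1 + C2/a^(4/5)


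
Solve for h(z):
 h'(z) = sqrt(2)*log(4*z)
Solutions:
 h(z) = C1 + sqrt(2)*z*log(z) - sqrt(2)*z + 2*sqrt(2)*z*log(2)


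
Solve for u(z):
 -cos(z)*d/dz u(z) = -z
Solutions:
 u(z) = C1 + Integral(z/cos(z), z)


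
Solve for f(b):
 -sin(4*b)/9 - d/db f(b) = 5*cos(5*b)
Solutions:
 f(b) = C1 - sin(5*b) + cos(4*b)/36


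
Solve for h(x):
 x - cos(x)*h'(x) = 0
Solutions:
 h(x) = C1 + Integral(x/cos(x), x)


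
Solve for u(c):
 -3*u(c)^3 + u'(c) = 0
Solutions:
 u(c) = -sqrt(2)*sqrt(-1/(C1 + 3*c))/2
 u(c) = sqrt(2)*sqrt(-1/(C1 + 3*c))/2


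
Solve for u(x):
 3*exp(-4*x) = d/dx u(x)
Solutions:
 u(x) = C1 - 3*exp(-4*x)/4


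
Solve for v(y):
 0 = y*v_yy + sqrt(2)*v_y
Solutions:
 v(y) = C1 + C2*y^(1 - sqrt(2))


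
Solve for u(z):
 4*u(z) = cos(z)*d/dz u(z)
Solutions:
 u(z) = C1*(sin(z)^2 + 2*sin(z) + 1)/(sin(z)^2 - 2*sin(z) + 1)


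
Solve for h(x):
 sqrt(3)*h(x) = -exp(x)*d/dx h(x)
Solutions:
 h(x) = C1*exp(sqrt(3)*exp(-x))


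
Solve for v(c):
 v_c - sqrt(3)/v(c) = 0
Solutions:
 v(c) = -sqrt(C1 + 2*sqrt(3)*c)
 v(c) = sqrt(C1 + 2*sqrt(3)*c)


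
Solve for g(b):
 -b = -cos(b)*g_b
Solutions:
 g(b) = C1 + Integral(b/cos(b), b)


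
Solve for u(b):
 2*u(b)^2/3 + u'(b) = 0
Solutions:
 u(b) = 3/(C1 + 2*b)


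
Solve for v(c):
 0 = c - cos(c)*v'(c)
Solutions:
 v(c) = C1 + Integral(c/cos(c), c)


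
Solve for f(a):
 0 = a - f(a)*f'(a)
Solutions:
 f(a) = -sqrt(C1 + a^2)
 f(a) = sqrt(C1 + a^2)


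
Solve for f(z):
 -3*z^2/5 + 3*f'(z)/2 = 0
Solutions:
 f(z) = C1 + 2*z^3/15


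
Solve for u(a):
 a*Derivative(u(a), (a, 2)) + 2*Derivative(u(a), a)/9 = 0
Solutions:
 u(a) = C1 + C2*a^(7/9)


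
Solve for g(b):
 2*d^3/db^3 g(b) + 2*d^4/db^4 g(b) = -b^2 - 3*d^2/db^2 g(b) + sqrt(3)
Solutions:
 g(b) = C1 + C2*b - b^4/36 + 2*b^3/27 + b^2*(4 + 9*sqrt(3))/54 + (C3*sin(sqrt(5)*b/2) + C4*cos(sqrt(5)*b/2))*exp(-b/2)


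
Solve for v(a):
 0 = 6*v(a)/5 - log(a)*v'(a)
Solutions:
 v(a) = C1*exp(6*li(a)/5)


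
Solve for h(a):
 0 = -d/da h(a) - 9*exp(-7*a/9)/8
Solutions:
 h(a) = C1 + 81*exp(-7*a/9)/56


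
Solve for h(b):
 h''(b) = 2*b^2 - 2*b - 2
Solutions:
 h(b) = C1 + C2*b + b^4/6 - b^3/3 - b^2


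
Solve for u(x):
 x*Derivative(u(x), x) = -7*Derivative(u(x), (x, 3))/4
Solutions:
 u(x) = C1 + Integral(C2*airyai(-14^(2/3)*x/7) + C3*airybi(-14^(2/3)*x/7), x)


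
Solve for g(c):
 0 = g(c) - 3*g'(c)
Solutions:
 g(c) = C1*exp(c/3)


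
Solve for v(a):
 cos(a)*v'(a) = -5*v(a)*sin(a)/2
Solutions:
 v(a) = C1*cos(a)^(5/2)


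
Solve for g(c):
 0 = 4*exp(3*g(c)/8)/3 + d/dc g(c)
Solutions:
 g(c) = 8*log((-1 - sqrt(3)*I)*(1/(C1 + 4*c))^(1/3))
 g(c) = 8*log((-1 + sqrt(3)*I)*(1/(C1 + 4*c))^(1/3))
 g(c) = 8*log(1/(C1 + 4*c))/3 + 8*log(2)


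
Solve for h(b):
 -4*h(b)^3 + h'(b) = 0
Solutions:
 h(b) = -sqrt(2)*sqrt(-1/(C1 + 4*b))/2
 h(b) = sqrt(2)*sqrt(-1/(C1 + 4*b))/2


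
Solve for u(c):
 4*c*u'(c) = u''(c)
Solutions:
 u(c) = C1 + C2*erfi(sqrt(2)*c)


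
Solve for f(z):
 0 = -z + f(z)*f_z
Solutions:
 f(z) = -sqrt(C1 + z^2)
 f(z) = sqrt(C1 + z^2)


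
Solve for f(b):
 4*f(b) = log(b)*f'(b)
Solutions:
 f(b) = C1*exp(4*li(b))


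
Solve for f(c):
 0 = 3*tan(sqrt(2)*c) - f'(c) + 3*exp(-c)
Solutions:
 f(c) = C1 + 3*sqrt(2)*log(tan(sqrt(2)*c)^2 + 1)/4 - 3*exp(-c)


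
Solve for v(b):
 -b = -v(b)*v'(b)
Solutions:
 v(b) = -sqrt(C1 + b^2)
 v(b) = sqrt(C1 + b^2)


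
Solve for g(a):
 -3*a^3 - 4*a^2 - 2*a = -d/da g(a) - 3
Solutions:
 g(a) = C1 + 3*a^4/4 + 4*a^3/3 + a^2 - 3*a


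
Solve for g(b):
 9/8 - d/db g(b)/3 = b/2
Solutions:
 g(b) = C1 - 3*b^2/4 + 27*b/8


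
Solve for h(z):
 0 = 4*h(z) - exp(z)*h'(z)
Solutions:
 h(z) = C1*exp(-4*exp(-z))


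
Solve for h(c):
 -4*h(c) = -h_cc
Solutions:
 h(c) = C1*exp(-2*c) + C2*exp(2*c)


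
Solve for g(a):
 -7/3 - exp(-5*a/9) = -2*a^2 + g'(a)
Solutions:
 g(a) = C1 + 2*a^3/3 - 7*a/3 + 9*exp(-5*a/9)/5


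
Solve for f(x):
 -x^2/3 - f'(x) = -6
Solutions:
 f(x) = C1 - x^3/9 + 6*x


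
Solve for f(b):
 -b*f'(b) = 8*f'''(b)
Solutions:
 f(b) = C1 + Integral(C2*airyai(-b/2) + C3*airybi(-b/2), b)


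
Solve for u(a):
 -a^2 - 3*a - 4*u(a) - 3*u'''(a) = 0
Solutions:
 u(a) = C3*exp(-6^(2/3)*a/3) - a^2/4 - 3*a/4 + (C1*sin(2^(2/3)*3^(1/6)*a/2) + C2*cos(2^(2/3)*3^(1/6)*a/2))*exp(6^(2/3)*a/6)


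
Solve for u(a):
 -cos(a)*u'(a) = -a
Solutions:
 u(a) = C1 + Integral(a/cos(a), a)


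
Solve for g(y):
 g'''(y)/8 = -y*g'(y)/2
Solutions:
 g(y) = C1 + Integral(C2*airyai(-2^(2/3)*y) + C3*airybi(-2^(2/3)*y), y)


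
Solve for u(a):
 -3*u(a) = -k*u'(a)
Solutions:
 u(a) = C1*exp(3*a/k)


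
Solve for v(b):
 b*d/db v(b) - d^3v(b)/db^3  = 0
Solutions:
 v(b) = C1 + Integral(C2*airyai(b) + C3*airybi(b), b)


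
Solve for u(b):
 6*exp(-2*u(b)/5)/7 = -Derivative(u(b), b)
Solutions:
 u(b) = 5*log(-sqrt(C1 - 6*b)) - 5*log(35) + 5*log(70)/2
 u(b) = 5*log(C1 - 6*b)/2 - 5*log(35) + 5*log(70)/2


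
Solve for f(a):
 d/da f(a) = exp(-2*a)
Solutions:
 f(a) = C1 - exp(-2*a)/2


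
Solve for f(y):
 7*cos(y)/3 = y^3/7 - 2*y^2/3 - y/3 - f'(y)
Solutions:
 f(y) = C1 + y^4/28 - 2*y^3/9 - y^2/6 - 7*sin(y)/3


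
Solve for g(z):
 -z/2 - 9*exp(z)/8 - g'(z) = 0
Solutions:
 g(z) = C1 - z^2/4 - 9*exp(z)/8


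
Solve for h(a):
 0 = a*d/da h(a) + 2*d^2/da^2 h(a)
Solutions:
 h(a) = C1 + C2*erf(a/2)


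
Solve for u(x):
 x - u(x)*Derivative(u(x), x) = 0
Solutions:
 u(x) = -sqrt(C1 + x^2)
 u(x) = sqrt(C1 + x^2)


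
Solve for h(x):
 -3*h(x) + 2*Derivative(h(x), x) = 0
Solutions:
 h(x) = C1*exp(3*x/2)


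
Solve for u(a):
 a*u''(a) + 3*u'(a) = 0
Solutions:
 u(a) = C1 + C2/a^2


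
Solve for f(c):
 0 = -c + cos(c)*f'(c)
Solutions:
 f(c) = C1 + Integral(c/cos(c), c)


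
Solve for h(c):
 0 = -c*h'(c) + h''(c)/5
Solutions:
 h(c) = C1 + C2*erfi(sqrt(10)*c/2)


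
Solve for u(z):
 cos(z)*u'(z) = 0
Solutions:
 u(z) = C1


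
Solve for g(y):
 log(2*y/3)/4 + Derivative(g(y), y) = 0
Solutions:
 g(y) = C1 - y*log(y)/4 - y*log(2)/4 + y/4 + y*log(3)/4


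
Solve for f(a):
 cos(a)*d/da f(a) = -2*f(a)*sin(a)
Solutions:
 f(a) = C1*cos(a)^2


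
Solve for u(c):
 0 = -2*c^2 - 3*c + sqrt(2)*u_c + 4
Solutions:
 u(c) = C1 + sqrt(2)*c^3/3 + 3*sqrt(2)*c^2/4 - 2*sqrt(2)*c


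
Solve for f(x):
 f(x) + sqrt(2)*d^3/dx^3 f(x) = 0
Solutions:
 f(x) = C3*exp(-2^(5/6)*x/2) + (C1*sin(2^(5/6)*sqrt(3)*x/4) + C2*cos(2^(5/6)*sqrt(3)*x/4))*exp(2^(5/6)*x/4)


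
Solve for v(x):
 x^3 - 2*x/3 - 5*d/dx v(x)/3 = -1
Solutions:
 v(x) = C1 + 3*x^4/20 - x^2/5 + 3*x/5


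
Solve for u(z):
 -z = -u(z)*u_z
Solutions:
 u(z) = -sqrt(C1 + z^2)
 u(z) = sqrt(C1 + z^2)


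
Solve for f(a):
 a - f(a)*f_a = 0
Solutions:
 f(a) = -sqrt(C1 + a^2)
 f(a) = sqrt(C1 + a^2)


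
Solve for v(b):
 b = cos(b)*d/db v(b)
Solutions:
 v(b) = C1 + Integral(b/cos(b), b)


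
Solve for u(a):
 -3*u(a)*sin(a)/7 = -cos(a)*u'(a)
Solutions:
 u(a) = C1/cos(a)^(3/7)


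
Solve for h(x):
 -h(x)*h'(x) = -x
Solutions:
 h(x) = -sqrt(C1 + x^2)
 h(x) = sqrt(C1 + x^2)


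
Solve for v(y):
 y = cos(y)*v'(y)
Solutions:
 v(y) = C1 + Integral(y/cos(y), y)


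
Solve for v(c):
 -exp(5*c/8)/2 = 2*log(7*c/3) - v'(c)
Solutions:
 v(c) = C1 + 2*c*log(c) + 2*c*(-log(3) - 1 + log(7)) + 4*exp(5*c/8)/5


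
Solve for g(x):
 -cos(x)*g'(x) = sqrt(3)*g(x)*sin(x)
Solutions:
 g(x) = C1*cos(x)^(sqrt(3))


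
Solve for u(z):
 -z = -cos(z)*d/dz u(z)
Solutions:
 u(z) = C1 + Integral(z/cos(z), z)


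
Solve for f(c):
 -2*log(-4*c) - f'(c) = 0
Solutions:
 f(c) = C1 - 2*c*log(-c) + 2*c*(1 - 2*log(2))


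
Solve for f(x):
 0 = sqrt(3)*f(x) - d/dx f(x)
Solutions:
 f(x) = C1*exp(sqrt(3)*x)


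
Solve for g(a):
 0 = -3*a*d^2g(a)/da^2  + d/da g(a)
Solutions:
 g(a) = C1 + C2*a^(4/3)


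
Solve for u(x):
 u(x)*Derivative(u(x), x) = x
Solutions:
 u(x) = -sqrt(C1 + x^2)
 u(x) = sqrt(C1 + x^2)


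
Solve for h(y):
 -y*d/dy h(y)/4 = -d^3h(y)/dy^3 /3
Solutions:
 h(y) = C1 + Integral(C2*airyai(6^(1/3)*y/2) + C3*airybi(6^(1/3)*y/2), y)


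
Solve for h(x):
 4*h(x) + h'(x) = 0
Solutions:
 h(x) = C1*exp(-4*x)


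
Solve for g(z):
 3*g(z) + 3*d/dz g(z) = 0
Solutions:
 g(z) = C1*exp(-z)


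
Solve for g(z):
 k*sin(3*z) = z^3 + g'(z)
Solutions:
 g(z) = C1 - k*cos(3*z)/3 - z^4/4


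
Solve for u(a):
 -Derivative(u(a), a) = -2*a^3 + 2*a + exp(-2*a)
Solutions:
 u(a) = C1 + a^4/2 - a^2 + exp(-2*a)/2


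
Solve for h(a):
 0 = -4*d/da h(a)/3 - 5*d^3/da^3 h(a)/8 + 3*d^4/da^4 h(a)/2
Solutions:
 h(a) = C1 + C2*exp(a*(-(144*sqrt(20986) + 20861)^(1/3) - 25/(144*sqrt(20986) + 20861)^(1/3) + 10)/72)*sin(sqrt(3)*a*(-(144*sqrt(20986) + 20861)^(1/3) + 25/(144*sqrt(20986) + 20861)^(1/3))/72) + C3*exp(a*(-(144*sqrt(20986) + 20861)^(1/3) - 25/(144*sqrt(20986) + 20861)^(1/3) + 10)/72)*cos(sqrt(3)*a*(-(144*sqrt(20986) + 20861)^(1/3) + 25/(144*sqrt(20986) + 20861)^(1/3))/72) + C4*exp(a*(25/(144*sqrt(20986) + 20861)^(1/3) + 5 + (144*sqrt(20986) + 20861)^(1/3))/36)


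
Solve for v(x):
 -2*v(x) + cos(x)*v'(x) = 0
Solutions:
 v(x) = C1*(sin(x) + 1)/(sin(x) - 1)


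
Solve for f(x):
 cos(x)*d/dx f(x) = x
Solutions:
 f(x) = C1 + Integral(x/cos(x), x)


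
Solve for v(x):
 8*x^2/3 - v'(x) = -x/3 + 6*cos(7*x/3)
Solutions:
 v(x) = C1 + 8*x^3/9 + x^2/6 - 18*sin(7*x/3)/7


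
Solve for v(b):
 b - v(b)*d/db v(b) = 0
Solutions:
 v(b) = -sqrt(C1 + b^2)
 v(b) = sqrt(C1 + b^2)


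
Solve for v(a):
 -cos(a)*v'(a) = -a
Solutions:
 v(a) = C1 + Integral(a/cos(a), a)


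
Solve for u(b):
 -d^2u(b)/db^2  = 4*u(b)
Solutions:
 u(b) = C1*sin(2*b) + C2*cos(2*b)


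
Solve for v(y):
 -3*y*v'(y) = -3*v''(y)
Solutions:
 v(y) = C1 + C2*erfi(sqrt(2)*y/2)


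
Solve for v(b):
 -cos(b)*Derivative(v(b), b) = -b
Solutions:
 v(b) = C1 + Integral(b/cos(b), b)


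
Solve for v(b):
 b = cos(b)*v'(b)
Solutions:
 v(b) = C1 + Integral(b/cos(b), b)


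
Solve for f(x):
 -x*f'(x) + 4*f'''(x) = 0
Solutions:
 f(x) = C1 + Integral(C2*airyai(2^(1/3)*x/2) + C3*airybi(2^(1/3)*x/2), x)


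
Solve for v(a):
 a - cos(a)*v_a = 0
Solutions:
 v(a) = C1 + Integral(a/cos(a), a)


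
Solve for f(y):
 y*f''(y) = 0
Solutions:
 f(y) = C1 + C2*y


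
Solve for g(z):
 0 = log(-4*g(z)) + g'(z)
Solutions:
 Integral(1/(log(-_y) + 2*log(2)), (_y, g(z))) = C1 - z


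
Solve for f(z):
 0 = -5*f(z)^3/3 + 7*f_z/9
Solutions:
 f(z) = -sqrt(14)*sqrt(-1/(C1 + 15*z))/2
 f(z) = sqrt(14)*sqrt(-1/(C1 + 15*z))/2


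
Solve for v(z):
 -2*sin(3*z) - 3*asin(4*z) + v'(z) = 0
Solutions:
 v(z) = C1 + 3*z*asin(4*z) + 3*sqrt(1 - 16*z^2)/4 - 2*cos(3*z)/3


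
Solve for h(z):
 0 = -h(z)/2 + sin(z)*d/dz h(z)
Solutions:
 h(z) = C1*(cos(z) - 1)^(1/4)/(cos(z) + 1)^(1/4)


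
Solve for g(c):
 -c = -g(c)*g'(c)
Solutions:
 g(c) = -sqrt(C1 + c^2)
 g(c) = sqrt(C1 + c^2)


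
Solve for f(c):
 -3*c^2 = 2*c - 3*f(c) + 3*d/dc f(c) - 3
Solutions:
 f(c) = C1*exp(c) + c^2 + 8*c/3 + 5/3


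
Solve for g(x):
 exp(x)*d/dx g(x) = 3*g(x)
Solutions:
 g(x) = C1*exp(-3*exp(-x))


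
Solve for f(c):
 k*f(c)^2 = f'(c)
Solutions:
 f(c) = -1/(C1 + c*k)


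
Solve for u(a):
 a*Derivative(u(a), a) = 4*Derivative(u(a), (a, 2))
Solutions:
 u(a) = C1 + C2*erfi(sqrt(2)*a/4)


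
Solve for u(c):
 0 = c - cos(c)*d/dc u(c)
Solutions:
 u(c) = C1 + Integral(c/cos(c), c)


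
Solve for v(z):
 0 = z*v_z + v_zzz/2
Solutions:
 v(z) = C1 + Integral(C2*airyai(-2^(1/3)*z) + C3*airybi(-2^(1/3)*z), z)


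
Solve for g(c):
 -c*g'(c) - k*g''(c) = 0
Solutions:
 g(c) = C1 + C2*sqrt(k)*erf(sqrt(2)*c*sqrt(1/k)/2)


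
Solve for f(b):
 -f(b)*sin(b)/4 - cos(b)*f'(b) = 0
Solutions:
 f(b) = C1*cos(b)^(1/4)


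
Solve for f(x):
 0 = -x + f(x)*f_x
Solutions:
 f(x) = -sqrt(C1 + x^2)
 f(x) = sqrt(C1 + x^2)


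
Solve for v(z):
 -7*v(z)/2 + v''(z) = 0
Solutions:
 v(z) = C1*exp(-sqrt(14)*z/2) + C2*exp(sqrt(14)*z/2)


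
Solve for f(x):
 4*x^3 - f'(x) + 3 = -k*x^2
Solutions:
 f(x) = C1 + k*x^3/3 + x^4 + 3*x


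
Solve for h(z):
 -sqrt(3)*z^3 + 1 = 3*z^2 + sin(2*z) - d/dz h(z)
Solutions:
 h(z) = C1 + sqrt(3)*z^4/4 + z^3 - z - cos(2*z)/2


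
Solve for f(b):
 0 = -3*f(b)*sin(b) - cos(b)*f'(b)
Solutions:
 f(b) = C1*cos(b)^3


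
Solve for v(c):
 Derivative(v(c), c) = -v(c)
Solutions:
 v(c) = C1*exp(-c)


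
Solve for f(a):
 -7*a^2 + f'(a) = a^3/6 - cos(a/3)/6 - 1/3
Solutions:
 f(a) = C1 + a^4/24 + 7*a^3/3 - a/3 - sin(a/3)/2


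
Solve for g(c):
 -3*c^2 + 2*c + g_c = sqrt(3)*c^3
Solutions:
 g(c) = C1 + sqrt(3)*c^4/4 + c^3 - c^2


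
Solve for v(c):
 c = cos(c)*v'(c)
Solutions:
 v(c) = C1 + Integral(c/cos(c), c)


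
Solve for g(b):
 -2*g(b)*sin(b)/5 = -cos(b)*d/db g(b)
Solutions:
 g(b) = C1/cos(b)^(2/5)


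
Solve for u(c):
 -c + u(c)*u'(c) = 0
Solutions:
 u(c) = -sqrt(C1 + c^2)
 u(c) = sqrt(C1 + c^2)


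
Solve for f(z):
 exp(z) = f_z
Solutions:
 f(z) = C1 + exp(z)


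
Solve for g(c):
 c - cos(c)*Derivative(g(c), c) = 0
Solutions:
 g(c) = C1 + Integral(c/cos(c), c)


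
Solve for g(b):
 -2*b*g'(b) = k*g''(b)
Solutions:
 g(b) = C1 + C2*sqrt(k)*erf(b*sqrt(1/k))


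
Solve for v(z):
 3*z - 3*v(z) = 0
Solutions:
 v(z) = z


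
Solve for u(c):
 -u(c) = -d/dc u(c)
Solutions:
 u(c) = C1*exp(c)


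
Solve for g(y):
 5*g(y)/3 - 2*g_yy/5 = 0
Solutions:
 g(y) = C1*exp(-5*sqrt(6)*y/6) + C2*exp(5*sqrt(6)*y/6)


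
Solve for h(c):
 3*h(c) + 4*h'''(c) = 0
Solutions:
 h(c) = C3*exp(-6^(1/3)*c/2) + (C1*sin(2^(1/3)*3^(5/6)*c/4) + C2*cos(2^(1/3)*3^(5/6)*c/4))*exp(6^(1/3)*c/4)


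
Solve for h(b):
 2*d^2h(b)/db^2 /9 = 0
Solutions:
 h(b) = C1 + C2*b


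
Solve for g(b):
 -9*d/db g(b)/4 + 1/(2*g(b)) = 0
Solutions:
 g(b) = -sqrt(C1 + 4*b)/3
 g(b) = sqrt(C1 + 4*b)/3


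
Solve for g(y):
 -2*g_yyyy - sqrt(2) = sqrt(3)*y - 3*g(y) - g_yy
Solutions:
 g(y) = C1*exp(-sqrt(6)*y/2) + C2*exp(sqrt(6)*y/2) + C3*sin(y) + C4*cos(y) + sqrt(3)*y/3 + sqrt(2)/3


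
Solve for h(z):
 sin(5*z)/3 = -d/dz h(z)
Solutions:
 h(z) = C1 + cos(5*z)/15


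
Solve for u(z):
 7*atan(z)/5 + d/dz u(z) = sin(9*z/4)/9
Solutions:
 u(z) = C1 - 7*z*atan(z)/5 + 7*log(z^2 + 1)/10 - 4*cos(9*z/4)/81


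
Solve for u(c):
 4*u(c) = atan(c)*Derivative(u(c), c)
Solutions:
 u(c) = C1*exp(4*Integral(1/atan(c), c))


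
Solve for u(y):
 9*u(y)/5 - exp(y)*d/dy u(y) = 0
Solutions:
 u(y) = C1*exp(-9*exp(-y)/5)


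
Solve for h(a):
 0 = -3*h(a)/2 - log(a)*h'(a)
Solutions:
 h(a) = C1*exp(-3*li(a)/2)


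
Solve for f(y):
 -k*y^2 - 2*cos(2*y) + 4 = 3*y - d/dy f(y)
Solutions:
 f(y) = C1 + k*y^3/3 + 3*y^2/2 - 4*y + sin(2*y)


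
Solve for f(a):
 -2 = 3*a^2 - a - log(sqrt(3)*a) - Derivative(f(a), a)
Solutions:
 f(a) = C1 + a^3 - a^2/2 - a*log(a) - a*log(3)/2 + 3*a


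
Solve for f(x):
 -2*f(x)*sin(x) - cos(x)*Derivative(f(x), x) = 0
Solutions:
 f(x) = C1*cos(x)^2


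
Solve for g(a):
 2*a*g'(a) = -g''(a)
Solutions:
 g(a) = C1 + C2*erf(a)


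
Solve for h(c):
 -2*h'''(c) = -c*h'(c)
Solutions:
 h(c) = C1 + Integral(C2*airyai(2^(2/3)*c/2) + C3*airybi(2^(2/3)*c/2), c)


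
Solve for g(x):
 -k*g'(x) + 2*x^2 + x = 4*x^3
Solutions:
 g(x) = C1 - x^4/k + 2*x^3/(3*k) + x^2/(2*k)


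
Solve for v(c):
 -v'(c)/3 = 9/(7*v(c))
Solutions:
 v(c) = -sqrt(C1 - 378*c)/7
 v(c) = sqrt(C1 - 378*c)/7


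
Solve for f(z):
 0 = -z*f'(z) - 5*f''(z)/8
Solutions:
 f(z) = C1 + C2*erf(2*sqrt(5)*z/5)


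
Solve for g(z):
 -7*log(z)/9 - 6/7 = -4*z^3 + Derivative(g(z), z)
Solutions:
 g(z) = C1 + z^4 - 7*z*log(z)/9 - 5*z/63


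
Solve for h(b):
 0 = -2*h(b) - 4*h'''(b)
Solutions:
 h(b) = C3*exp(-2^(2/3)*b/2) + (C1*sin(2^(2/3)*sqrt(3)*b/4) + C2*cos(2^(2/3)*sqrt(3)*b/4))*exp(2^(2/3)*b/4)


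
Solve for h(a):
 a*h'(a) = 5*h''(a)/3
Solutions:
 h(a) = C1 + C2*erfi(sqrt(30)*a/10)


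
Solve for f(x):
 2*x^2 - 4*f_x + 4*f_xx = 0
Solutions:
 f(x) = C1 + C2*exp(x) + x^3/6 + x^2/2 + x


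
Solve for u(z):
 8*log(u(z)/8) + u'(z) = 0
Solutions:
 -Integral(1/(-log(_y) + 3*log(2)), (_y, u(z)))/8 = C1 - z


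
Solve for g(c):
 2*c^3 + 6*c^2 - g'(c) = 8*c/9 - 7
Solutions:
 g(c) = C1 + c^4/2 + 2*c^3 - 4*c^2/9 + 7*c


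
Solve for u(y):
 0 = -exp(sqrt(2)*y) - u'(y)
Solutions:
 u(y) = C1 - sqrt(2)*exp(sqrt(2)*y)/2


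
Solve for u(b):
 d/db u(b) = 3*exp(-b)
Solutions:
 u(b) = C1 - 3*exp(-b)


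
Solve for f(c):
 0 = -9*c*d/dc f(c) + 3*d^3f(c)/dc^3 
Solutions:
 f(c) = C1 + Integral(C2*airyai(3^(1/3)*c) + C3*airybi(3^(1/3)*c), c)


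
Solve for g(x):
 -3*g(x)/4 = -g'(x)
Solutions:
 g(x) = C1*exp(3*x/4)


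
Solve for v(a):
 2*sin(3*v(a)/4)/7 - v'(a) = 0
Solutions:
 -2*a/7 + 2*log(cos(3*v(a)/4) - 1)/3 - 2*log(cos(3*v(a)/4) + 1)/3 = C1


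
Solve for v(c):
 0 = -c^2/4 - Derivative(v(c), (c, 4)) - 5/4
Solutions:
 v(c) = C1 + C2*c + C3*c^2 + C4*c^3 - c^6/1440 - 5*c^4/96


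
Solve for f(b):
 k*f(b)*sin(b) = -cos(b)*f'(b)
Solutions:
 f(b) = C1*exp(k*log(cos(b)))


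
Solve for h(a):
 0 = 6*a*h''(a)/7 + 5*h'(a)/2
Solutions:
 h(a) = C1 + C2/a^(23/12)


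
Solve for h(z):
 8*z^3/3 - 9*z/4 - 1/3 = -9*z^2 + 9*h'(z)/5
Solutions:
 h(z) = C1 + 10*z^4/27 + 5*z^3/3 - 5*z^2/8 - 5*z/27


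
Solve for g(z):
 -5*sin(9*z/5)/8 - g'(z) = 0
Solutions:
 g(z) = C1 + 25*cos(9*z/5)/72


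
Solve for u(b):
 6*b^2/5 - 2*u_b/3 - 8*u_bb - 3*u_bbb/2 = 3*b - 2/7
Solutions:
 u(b) = C1 + C2*exp(2*b*(-4 + sqrt(15))/3) + C3*exp(-2*b*(sqrt(15) + 4)/3) + 3*b^3/5 - 477*b^2/20 + 39531*b/70


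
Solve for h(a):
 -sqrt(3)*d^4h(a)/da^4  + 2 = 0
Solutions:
 h(a) = C1 + C2*a + C3*a^2 + C4*a^3 + sqrt(3)*a^4/36


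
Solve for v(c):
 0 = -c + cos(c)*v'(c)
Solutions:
 v(c) = C1 + Integral(c/cos(c), c)


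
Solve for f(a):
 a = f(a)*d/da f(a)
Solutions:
 f(a) = -sqrt(C1 + a^2)
 f(a) = sqrt(C1 + a^2)


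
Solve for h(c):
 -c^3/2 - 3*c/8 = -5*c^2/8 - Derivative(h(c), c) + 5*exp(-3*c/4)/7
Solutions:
 h(c) = C1 + c^4/8 - 5*c^3/24 + 3*c^2/16 - 20*exp(-3*c/4)/21


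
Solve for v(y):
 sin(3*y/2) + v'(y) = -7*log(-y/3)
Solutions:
 v(y) = C1 - 7*y*log(-y) + 7*y + 7*y*log(3) + 2*cos(3*y/2)/3


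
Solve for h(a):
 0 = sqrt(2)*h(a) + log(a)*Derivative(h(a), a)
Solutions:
 h(a) = C1*exp(-sqrt(2)*li(a))


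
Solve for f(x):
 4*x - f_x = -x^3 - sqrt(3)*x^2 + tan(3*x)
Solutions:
 f(x) = C1 + x^4/4 + sqrt(3)*x^3/3 + 2*x^2 + log(cos(3*x))/3


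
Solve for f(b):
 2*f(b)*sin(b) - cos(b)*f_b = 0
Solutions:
 f(b) = C1/cos(b)^2


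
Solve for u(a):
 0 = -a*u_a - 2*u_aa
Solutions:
 u(a) = C1 + C2*erf(a/2)


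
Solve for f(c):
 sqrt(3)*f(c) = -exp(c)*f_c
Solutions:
 f(c) = C1*exp(sqrt(3)*exp(-c))


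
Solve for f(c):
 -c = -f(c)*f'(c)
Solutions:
 f(c) = -sqrt(C1 + c^2)
 f(c) = sqrt(C1 + c^2)


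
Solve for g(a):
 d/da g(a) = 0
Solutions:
 g(a) = C1


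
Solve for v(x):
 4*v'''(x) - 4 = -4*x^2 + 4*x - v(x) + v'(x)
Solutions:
 v(x) = C1*exp(3^(1/3)*x*(3^(1/3)/(sqrt(78) + 9)^(1/3) + (sqrt(78) + 9)^(1/3))/12)*sin(3^(1/6)*x*(-3^(2/3)*(sqrt(78) + 9)^(1/3) + 3/(sqrt(78) + 9)^(1/3))/12) + C2*exp(3^(1/3)*x*(3^(1/3)/(sqrt(78) + 9)^(1/3) + (sqrt(78) + 9)^(1/3))/12)*cos(3^(1/6)*x*(-3^(2/3)*(sqrt(78) + 9)^(1/3) + 3/(sqrt(78) + 9)^(1/3))/12) + C3*exp(-3^(1/3)*x*(3^(1/3)/(sqrt(78) + 9)^(1/3) + (sqrt(78) + 9)^(1/3))/6) - 4*x^2 - 4*x


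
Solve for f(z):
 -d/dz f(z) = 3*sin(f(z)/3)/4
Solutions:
 3*z/4 + 3*log(cos(f(z)/3) - 1)/2 - 3*log(cos(f(z)/3) + 1)/2 = C1


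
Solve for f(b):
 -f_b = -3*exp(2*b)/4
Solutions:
 f(b) = C1 + 3*exp(2*b)/8


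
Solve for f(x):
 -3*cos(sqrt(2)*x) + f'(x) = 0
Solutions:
 f(x) = C1 + 3*sqrt(2)*sin(sqrt(2)*x)/2


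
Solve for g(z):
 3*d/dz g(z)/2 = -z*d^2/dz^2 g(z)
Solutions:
 g(z) = C1 + C2/sqrt(z)


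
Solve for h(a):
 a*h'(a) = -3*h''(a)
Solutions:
 h(a) = C1 + C2*erf(sqrt(6)*a/6)


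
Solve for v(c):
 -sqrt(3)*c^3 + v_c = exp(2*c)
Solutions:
 v(c) = C1 + sqrt(3)*c^4/4 + exp(2*c)/2


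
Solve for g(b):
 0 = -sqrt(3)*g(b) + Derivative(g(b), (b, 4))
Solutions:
 g(b) = C1*exp(-3^(1/8)*b) + C2*exp(3^(1/8)*b) + C3*sin(3^(1/8)*b) + C4*cos(3^(1/8)*b)


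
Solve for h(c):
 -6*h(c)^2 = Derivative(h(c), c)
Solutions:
 h(c) = 1/(C1 + 6*c)


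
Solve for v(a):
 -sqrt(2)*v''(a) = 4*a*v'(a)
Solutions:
 v(a) = C1 + C2*erf(2^(1/4)*a)


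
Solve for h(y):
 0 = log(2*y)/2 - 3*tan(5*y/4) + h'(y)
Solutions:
 h(y) = C1 - y*log(y)/2 - y*log(2)/2 + y/2 - 12*log(cos(5*y/4))/5


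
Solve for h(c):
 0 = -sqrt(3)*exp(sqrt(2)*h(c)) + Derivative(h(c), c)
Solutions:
 h(c) = sqrt(2)*(2*log(-1/(C1 + sqrt(3)*c)) - log(2))/4


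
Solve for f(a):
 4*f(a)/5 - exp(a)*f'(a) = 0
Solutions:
 f(a) = C1*exp(-4*exp(-a)/5)


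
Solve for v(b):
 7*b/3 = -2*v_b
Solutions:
 v(b) = C1 - 7*b^2/12


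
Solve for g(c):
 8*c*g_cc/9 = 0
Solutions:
 g(c) = C1 + C2*c


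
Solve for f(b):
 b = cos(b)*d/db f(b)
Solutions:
 f(b) = C1 + Integral(b/cos(b), b)


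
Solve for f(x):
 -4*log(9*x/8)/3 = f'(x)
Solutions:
 f(x) = C1 - 4*x*log(x)/3 - 8*x*log(3)/3 + 4*x/3 + 4*x*log(2)


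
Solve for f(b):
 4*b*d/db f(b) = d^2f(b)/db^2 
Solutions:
 f(b) = C1 + C2*erfi(sqrt(2)*b)


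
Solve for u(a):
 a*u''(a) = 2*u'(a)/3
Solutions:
 u(a) = C1 + C2*a^(5/3)


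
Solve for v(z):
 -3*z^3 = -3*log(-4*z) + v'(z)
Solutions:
 v(z) = C1 - 3*z^4/4 + 3*z*log(-z) + 3*z*(-1 + 2*log(2))


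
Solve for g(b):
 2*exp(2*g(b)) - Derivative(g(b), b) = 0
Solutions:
 g(b) = log(-sqrt(-1/(C1 + 2*b))) - log(2)/2
 g(b) = log(-1/(C1 + 2*b))/2 - log(2)/2


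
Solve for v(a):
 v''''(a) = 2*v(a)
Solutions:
 v(a) = C1*exp(-2^(1/4)*a) + C2*exp(2^(1/4)*a) + C3*sin(2^(1/4)*a) + C4*cos(2^(1/4)*a)


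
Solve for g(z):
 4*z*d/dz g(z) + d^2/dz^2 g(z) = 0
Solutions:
 g(z) = C1 + C2*erf(sqrt(2)*z)


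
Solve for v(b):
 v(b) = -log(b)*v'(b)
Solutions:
 v(b) = C1*exp(-li(b))


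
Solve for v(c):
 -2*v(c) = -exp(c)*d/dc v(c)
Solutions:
 v(c) = C1*exp(-2*exp(-c))


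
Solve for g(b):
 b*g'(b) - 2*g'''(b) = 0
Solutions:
 g(b) = C1 + Integral(C2*airyai(2^(2/3)*b/2) + C3*airybi(2^(2/3)*b/2), b)


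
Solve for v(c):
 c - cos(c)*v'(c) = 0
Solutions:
 v(c) = C1 + Integral(c/cos(c), c)


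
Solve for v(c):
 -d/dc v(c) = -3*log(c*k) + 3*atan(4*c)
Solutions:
 v(c) = C1 + 3*c*log(c*k) - 3*c*atan(4*c) - 3*c + 3*log(16*c^2 + 1)/8


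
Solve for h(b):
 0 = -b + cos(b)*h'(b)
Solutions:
 h(b) = C1 + Integral(b/cos(b), b)


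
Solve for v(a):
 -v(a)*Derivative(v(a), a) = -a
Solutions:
 v(a) = -sqrt(C1 + a^2)
 v(a) = sqrt(C1 + a^2)


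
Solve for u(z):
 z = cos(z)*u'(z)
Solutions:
 u(z) = C1 + Integral(z/cos(z), z)


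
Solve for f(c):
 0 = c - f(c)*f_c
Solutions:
 f(c) = -sqrt(C1 + c^2)
 f(c) = sqrt(C1 + c^2)


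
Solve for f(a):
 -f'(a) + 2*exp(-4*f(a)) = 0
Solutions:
 f(a) = log(-I*(C1 + 8*a)^(1/4))
 f(a) = log(I*(C1 + 8*a)^(1/4))
 f(a) = log(-(C1 + 8*a)^(1/4))
 f(a) = log(C1 + 8*a)/4


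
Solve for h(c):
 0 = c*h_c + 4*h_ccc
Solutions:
 h(c) = C1 + Integral(C2*airyai(-2^(1/3)*c/2) + C3*airybi(-2^(1/3)*c/2), c)


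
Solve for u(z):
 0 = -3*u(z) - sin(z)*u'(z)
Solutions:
 u(z) = C1*(cos(z) + 1)^(3/2)/(cos(z) - 1)^(3/2)


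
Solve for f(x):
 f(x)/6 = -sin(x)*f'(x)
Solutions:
 f(x) = C1*(cos(x) + 1)^(1/12)/(cos(x) - 1)^(1/12)


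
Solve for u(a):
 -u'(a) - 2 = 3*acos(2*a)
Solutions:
 u(a) = C1 - 3*a*acos(2*a) - 2*a + 3*sqrt(1 - 4*a^2)/2


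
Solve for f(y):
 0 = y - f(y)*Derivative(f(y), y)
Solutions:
 f(y) = -sqrt(C1 + y^2)
 f(y) = sqrt(C1 + y^2)


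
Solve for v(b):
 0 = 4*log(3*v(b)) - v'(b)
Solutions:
 -Integral(1/(log(_y) + log(3)), (_y, v(b)))/4 = C1 - b


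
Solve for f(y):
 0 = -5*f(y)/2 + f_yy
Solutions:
 f(y) = C1*exp(-sqrt(10)*y/2) + C2*exp(sqrt(10)*y/2)


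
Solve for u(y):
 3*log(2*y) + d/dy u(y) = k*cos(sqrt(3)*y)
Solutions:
 u(y) = C1 + sqrt(3)*k*sin(sqrt(3)*y)/3 - 3*y*log(y) - 3*y*log(2) + 3*y


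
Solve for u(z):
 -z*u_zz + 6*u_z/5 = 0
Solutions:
 u(z) = C1 + C2*z^(11/5)


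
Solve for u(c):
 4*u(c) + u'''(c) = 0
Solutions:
 u(c) = C3*exp(-2^(2/3)*c) + (C1*sin(2^(2/3)*sqrt(3)*c/2) + C2*cos(2^(2/3)*sqrt(3)*c/2))*exp(2^(2/3)*c/2)


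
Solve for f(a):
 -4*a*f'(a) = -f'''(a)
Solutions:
 f(a) = C1 + Integral(C2*airyai(2^(2/3)*a) + C3*airybi(2^(2/3)*a), a)


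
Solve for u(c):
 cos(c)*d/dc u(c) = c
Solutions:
 u(c) = C1 + Integral(c/cos(c), c)


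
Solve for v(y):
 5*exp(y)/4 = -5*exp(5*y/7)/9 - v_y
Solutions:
 v(y) = C1 - 7*exp(5*y/7)/9 - 5*exp(y)/4


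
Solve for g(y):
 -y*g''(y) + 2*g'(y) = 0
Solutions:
 g(y) = C1 + C2*y^3


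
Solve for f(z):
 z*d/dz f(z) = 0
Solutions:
 f(z) = C1


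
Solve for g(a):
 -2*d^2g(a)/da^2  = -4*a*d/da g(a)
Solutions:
 g(a) = C1 + C2*erfi(a)


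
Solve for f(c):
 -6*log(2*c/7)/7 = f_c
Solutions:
 f(c) = C1 - 6*c*log(c)/7 - 6*c*log(2)/7 + 6*c/7 + 6*c*log(7)/7


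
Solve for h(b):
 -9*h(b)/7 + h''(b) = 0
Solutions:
 h(b) = C1*exp(-3*sqrt(7)*b/7) + C2*exp(3*sqrt(7)*b/7)


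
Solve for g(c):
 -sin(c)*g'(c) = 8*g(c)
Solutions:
 g(c) = C1*(cos(c)^4 + 4*cos(c)^3 + 6*cos(c)^2 + 4*cos(c) + 1)/(cos(c)^4 - 4*cos(c)^3 + 6*cos(c)^2 - 4*cos(c) + 1)


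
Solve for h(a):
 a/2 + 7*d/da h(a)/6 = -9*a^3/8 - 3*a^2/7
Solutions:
 h(a) = C1 - 27*a^4/112 - 6*a^3/49 - 3*a^2/14


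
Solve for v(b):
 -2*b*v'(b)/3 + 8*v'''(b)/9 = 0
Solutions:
 v(b) = C1 + Integral(C2*airyai(6^(1/3)*b/2) + C3*airybi(6^(1/3)*b/2), b)


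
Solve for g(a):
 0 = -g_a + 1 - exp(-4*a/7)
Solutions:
 g(a) = C1 + a + 7*exp(-4*a/7)/4


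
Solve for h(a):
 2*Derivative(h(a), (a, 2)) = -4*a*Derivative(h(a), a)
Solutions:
 h(a) = C1 + C2*erf(a)


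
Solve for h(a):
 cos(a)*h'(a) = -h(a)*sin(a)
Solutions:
 h(a) = C1*cos(a)


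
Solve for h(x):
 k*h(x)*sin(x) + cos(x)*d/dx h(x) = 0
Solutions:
 h(x) = C1*exp(k*log(cos(x)))


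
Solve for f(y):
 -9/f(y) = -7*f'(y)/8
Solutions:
 f(y) = -sqrt(C1 + 1008*y)/7
 f(y) = sqrt(C1 + 1008*y)/7


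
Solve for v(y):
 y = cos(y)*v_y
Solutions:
 v(y) = C1 + Integral(y/cos(y), y)


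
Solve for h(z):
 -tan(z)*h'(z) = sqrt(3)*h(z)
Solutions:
 h(z) = C1/sin(z)^(sqrt(3))


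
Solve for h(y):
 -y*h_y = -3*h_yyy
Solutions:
 h(y) = C1 + Integral(C2*airyai(3^(2/3)*y/3) + C3*airybi(3^(2/3)*y/3), y)


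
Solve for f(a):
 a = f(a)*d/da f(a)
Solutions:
 f(a) = -sqrt(C1 + a^2)
 f(a) = sqrt(C1 + a^2)


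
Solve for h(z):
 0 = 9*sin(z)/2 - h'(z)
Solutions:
 h(z) = C1 - 9*cos(z)/2


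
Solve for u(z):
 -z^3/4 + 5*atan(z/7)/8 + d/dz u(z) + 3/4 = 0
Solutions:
 u(z) = C1 + z^4/16 - 5*z*atan(z/7)/8 - 3*z/4 + 35*log(z^2 + 49)/16


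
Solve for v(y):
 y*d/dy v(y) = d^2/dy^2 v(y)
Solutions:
 v(y) = C1 + C2*erfi(sqrt(2)*y/2)


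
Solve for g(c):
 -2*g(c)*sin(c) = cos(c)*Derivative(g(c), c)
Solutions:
 g(c) = C1*cos(c)^2


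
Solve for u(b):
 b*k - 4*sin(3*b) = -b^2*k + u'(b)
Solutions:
 u(b) = C1 + b^3*k/3 + b^2*k/2 + 4*cos(3*b)/3


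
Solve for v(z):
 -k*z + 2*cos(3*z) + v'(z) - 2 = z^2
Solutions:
 v(z) = C1 + k*z^2/2 + z^3/3 + 2*z - 2*sin(3*z)/3


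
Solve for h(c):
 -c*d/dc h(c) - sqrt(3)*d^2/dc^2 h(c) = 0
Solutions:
 h(c) = C1 + C2*erf(sqrt(2)*3^(3/4)*c/6)


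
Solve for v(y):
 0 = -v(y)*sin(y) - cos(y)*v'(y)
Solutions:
 v(y) = C1*cos(y)


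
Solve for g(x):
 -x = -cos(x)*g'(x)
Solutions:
 g(x) = C1 + Integral(x/cos(x), x)


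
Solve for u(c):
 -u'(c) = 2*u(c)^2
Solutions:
 u(c) = 1/(C1 + 2*c)


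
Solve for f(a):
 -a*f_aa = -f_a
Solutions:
 f(a) = C1 + C2*a^2


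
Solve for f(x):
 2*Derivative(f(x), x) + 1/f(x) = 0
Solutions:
 f(x) = -sqrt(C1 - x)
 f(x) = sqrt(C1 - x)


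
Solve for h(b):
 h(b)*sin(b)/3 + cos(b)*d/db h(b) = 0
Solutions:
 h(b) = C1*cos(b)^(1/3)


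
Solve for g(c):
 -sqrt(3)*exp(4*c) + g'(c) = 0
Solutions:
 g(c) = C1 + sqrt(3)*exp(4*c)/4


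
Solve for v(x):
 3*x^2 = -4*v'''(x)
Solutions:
 v(x) = C1 + C2*x + C3*x^2 - x^5/80


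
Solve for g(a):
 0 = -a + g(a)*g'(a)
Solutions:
 g(a) = -sqrt(C1 + a^2)
 g(a) = sqrt(C1 + a^2)


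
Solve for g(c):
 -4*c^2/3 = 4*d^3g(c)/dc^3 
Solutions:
 g(c) = C1 + C2*c + C3*c^2 - c^5/180


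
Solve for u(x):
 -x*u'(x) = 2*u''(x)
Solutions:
 u(x) = C1 + C2*erf(x/2)


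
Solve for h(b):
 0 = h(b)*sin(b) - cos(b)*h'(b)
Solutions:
 h(b) = C1/cos(b)


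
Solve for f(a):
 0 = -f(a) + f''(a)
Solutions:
 f(a) = C1*exp(-a) + C2*exp(a)


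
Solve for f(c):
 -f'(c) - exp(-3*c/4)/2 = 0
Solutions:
 f(c) = C1 + 2*exp(-3*c/4)/3


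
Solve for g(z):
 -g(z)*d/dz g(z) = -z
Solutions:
 g(z) = -sqrt(C1 + z^2)
 g(z) = sqrt(C1 + z^2)


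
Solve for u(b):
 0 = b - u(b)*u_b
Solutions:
 u(b) = -sqrt(C1 + b^2)
 u(b) = sqrt(C1 + b^2)


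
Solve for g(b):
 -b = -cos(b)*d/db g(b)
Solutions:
 g(b) = C1 + Integral(b/cos(b), b)


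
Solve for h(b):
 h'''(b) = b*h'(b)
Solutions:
 h(b) = C1 + Integral(C2*airyai(b) + C3*airybi(b), b)


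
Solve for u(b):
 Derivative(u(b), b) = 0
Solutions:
 u(b) = C1


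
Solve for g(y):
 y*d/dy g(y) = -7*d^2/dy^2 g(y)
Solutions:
 g(y) = C1 + C2*erf(sqrt(14)*y/14)


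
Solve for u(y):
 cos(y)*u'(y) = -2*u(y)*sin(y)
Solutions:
 u(y) = C1*cos(y)^2


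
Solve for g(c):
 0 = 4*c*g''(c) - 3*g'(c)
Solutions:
 g(c) = C1 + C2*c^(7/4)


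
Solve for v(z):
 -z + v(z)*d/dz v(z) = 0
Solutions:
 v(z) = -sqrt(C1 + z^2)
 v(z) = sqrt(C1 + z^2)


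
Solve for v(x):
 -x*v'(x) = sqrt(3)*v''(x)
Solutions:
 v(x) = C1 + C2*erf(sqrt(2)*3^(3/4)*x/6)


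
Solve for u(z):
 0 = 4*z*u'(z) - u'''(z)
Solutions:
 u(z) = C1 + Integral(C2*airyai(2^(2/3)*z) + C3*airybi(2^(2/3)*z), z)


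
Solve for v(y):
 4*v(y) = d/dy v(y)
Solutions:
 v(y) = C1*exp(4*y)


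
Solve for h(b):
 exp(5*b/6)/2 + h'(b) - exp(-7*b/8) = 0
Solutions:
 h(b) = C1 - 3*exp(5*b/6)/5 - 8*exp(-7*b/8)/7


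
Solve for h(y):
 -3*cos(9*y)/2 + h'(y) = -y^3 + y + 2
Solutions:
 h(y) = C1 - y^4/4 + y^2/2 + 2*y + sin(9*y)/6


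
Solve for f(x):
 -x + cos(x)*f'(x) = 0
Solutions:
 f(x) = C1 + Integral(x/cos(x), x)


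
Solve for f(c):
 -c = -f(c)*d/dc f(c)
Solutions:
 f(c) = -sqrt(C1 + c^2)
 f(c) = sqrt(C1 + c^2)


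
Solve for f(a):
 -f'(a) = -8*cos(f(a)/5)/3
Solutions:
 -8*a/3 - 5*log(sin(f(a)/5) - 1)/2 + 5*log(sin(f(a)/5) + 1)/2 = C1


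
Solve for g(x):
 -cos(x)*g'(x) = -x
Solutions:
 g(x) = C1 + Integral(x/cos(x), x)


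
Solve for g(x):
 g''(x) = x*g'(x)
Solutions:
 g(x) = C1 + C2*erfi(sqrt(2)*x/2)


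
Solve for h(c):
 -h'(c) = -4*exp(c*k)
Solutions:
 h(c) = C1 + 4*exp(c*k)/k


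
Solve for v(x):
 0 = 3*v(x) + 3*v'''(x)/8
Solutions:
 v(x) = C3*exp(-2*x) + (C1*sin(sqrt(3)*x) + C2*cos(sqrt(3)*x))*exp(x)


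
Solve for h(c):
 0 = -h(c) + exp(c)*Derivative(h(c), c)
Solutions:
 h(c) = C1*exp(-exp(-c))


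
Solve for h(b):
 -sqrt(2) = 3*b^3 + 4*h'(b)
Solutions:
 h(b) = C1 - 3*b^4/16 - sqrt(2)*b/4


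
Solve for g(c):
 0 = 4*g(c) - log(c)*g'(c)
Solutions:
 g(c) = C1*exp(4*li(c))


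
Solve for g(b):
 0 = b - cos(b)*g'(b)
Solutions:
 g(b) = C1 + Integral(b/cos(b), b)


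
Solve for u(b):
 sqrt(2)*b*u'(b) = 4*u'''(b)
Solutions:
 u(b) = C1 + Integral(C2*airyai(sqrt(2)*b/2) + C3*airybi(sqrt(2)*b/2), b)


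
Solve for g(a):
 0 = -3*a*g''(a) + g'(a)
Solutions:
 g(a) = C1 + C2*a^(4/3)


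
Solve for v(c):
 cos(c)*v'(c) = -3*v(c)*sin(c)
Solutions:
 v(c) = C1*cos(c)^3


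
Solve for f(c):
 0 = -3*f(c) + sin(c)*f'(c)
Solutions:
 f(c) = C1*(cos(c) - 1)^(3/2)/(cos(c) + 1)^(3/2)


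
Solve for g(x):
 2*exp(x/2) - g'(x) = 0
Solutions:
 g(x) = C1 + 4*exp(x/2)


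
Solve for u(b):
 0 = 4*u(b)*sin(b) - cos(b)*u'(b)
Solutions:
 u(b) = C1/cos(b)^4


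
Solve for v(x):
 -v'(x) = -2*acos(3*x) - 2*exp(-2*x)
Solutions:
 v(x) = C1 + 2*x*acos(3*x) - 2*sqrt(1 - 9*x^2)/3 - exp(-2*x)


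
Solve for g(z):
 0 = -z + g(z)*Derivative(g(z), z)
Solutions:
 g(z) = -sqrt(C1 + z^2)
 g(z) = sqrt(C1 + z^2)


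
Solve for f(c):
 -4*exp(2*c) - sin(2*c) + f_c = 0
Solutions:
 f(c) = C1 + 2*exp(2*c) - cos(2*c)/2


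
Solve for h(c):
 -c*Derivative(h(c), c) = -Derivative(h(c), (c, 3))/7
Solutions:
 h(c) = C1 + Integral(C2*airyai(7^(1/3)*c) + C3*airybi(7^(1/3)*c), c)


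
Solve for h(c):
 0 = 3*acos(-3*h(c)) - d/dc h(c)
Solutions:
 Integral(1/acos(-3*_y), (_y, h(c))) = C1 + 3*c


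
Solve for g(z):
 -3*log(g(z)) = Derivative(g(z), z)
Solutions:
 li(g(z)) = C1 - 3*z


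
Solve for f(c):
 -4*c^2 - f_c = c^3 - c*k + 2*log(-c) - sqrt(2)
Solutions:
 f(c) = C1 - c^4/4 - 4*c^3/3 + c^2*k/2 - 2*c*log(-c) + c*(sqrt(2) + 2)


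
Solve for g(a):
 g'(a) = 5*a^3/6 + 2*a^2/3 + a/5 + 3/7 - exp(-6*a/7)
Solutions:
 g(a) = C1 + 5*a^4/24 + 2*a^3/9 + a^2/10 + 3*a/7 + 7*exp(-6*a/7)/6


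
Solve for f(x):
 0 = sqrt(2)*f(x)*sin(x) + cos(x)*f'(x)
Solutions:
 f(x) = C1*cos(x)^(sqrt(2))


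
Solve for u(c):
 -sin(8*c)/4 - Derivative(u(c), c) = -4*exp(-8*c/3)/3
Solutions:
 u(c) = C1 + cos(8*c)/32 - exp(-8*c/3)/2


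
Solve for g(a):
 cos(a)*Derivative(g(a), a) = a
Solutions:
 g(a) = C1 + Integral(a/cos(a), a)


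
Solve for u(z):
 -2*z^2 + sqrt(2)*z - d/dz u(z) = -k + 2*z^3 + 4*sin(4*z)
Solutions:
 u(z) = C1 + k*z - z^4/2 - 2*z^3/3 + sqrt(2)*z^2/2 + cos(4*z)


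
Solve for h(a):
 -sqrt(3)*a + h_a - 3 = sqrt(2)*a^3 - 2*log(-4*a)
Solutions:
 h(a) = C1 + sqrt(2)*a^4/4 + sqrt(3)*a^2/2 - 2*a*log(-a) + a*(5 - 4*log(2))


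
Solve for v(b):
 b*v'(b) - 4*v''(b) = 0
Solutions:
 v(b) = C1 + C2*erfi(sqrt(2)*b/4)


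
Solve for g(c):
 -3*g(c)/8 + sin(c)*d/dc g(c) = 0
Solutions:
 g(c) = C1*(cos(c) - 1)^(3/16)/(cos(c) + 1)^(3/16)


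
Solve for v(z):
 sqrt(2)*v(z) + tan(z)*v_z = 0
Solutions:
 v(z) = C1/sin(z)^(sqrt(2))


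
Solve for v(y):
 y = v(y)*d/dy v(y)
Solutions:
 v(y) = -sqrt(C1 + y^2)
 v(y) = sqrt(C1 + y^2)


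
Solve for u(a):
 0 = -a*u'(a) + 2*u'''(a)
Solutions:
 u(a) = C1 + Integral(C2*airyai(2^(2/3)*a/2) + C3*airybi(2^(2/3)*a/2), a)


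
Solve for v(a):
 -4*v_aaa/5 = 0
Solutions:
 v(a) = C1 + C2*a + C3*a^2


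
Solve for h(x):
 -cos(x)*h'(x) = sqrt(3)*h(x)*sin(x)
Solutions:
 h(x) = C1*cos(x)^(sqrt(3))


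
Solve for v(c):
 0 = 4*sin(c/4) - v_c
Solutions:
 v(c) = C1 - 16*cos(c/4)


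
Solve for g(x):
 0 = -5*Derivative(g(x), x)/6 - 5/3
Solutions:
 g(x) = C1 - 2*x


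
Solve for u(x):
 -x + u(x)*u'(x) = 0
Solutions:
 u(x) = -sqrt(C1 + x^2)
 u(x) = sqrt(C1 + x^2)


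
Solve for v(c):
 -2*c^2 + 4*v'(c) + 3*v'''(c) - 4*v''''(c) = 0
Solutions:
 v(c) = C1 + C2*exp(c*(-(8*sqrt(17) + 33)^(1/3) - 1/(8*sqrt(17) + 33)^(1/3) + 2)/8)*sin(sqrt(3)*c*(-(8*sqrt(17) + 33)^(1/3) + (8*sqrt(17) + 33)^(-1/3))/8) + C3*exp(c*(-(8*sqrt(17) + 33)^(1/3) - 1/(8*sqrt(17) + 33)^(1/3) + 2)/8)*cos(sqrt(3)*c*(-(8*sqrt(17) + 33)^(1/3) + (8*sqrt(17) + 33)^(-1/3))/8) + C4*exp(c*((8*sqrt(17) + 33)^(-1/3) + 1 + (8*sqrt(17) + 33)^(1/3))/4) + c^3/6 - 3*c/4


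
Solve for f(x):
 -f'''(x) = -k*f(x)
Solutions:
 f(x) = C1*exp(k^(1/3)*x) + C2*exp(k^(1/3)*x*(-1 + sqrt(3)*I)/2) + C3*exp(-k^(1/3)*x*(1 + sqrt(3)*I)/2)
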